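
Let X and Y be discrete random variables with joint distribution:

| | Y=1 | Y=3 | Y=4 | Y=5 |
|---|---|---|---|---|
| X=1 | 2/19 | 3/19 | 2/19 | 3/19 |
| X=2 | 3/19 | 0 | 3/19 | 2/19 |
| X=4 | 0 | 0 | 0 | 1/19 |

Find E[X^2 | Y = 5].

P(Y = 5) = 6/19.
Σ X^2·P over the event = 1·(3/19) + 4·(2/19) + 16·(1/19) = 27/19.
E[X^2 | Y = 5] = (27/19) / (6/19) = 9/2.

9/2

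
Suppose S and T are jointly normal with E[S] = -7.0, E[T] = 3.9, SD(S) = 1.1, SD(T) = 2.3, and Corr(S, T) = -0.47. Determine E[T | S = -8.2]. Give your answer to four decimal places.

5.0793

E[T | S=x] = μ_T + ρ(σ_T/σ_S)(x − μ_S) for jointly normal variables.
E[T | S=-8.2] = 3.9 + (-0.47)·(2.3/1.1)·(-8.2 − (-7.0)) = 3.9 + (-0.98273)·(-1.2) = 5.0793.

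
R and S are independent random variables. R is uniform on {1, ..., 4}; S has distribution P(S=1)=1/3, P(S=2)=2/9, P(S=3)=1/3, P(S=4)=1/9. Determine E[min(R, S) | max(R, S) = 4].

13/6

P(max(R, S) = 4) = 1/3.
Summing min(R,S)·P(x,y) over outcomes with max(R, S) = 4 gives 13/18.
E[min(R, S) | max(R, S) = 4] = (13/18) / (1/3) = 13/6.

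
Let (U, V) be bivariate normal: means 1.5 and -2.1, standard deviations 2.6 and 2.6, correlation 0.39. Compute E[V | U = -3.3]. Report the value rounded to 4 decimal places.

-3.9720

For a bivariate normal, E[V | U=x] = μ_V + ρ·(σ_V/σ_U)·(x − μ_U).
E[V | U=-3.3] = -2.1 + (0.39)·(2.6/2.6)·(-3.3 − (1.5)) = -2.1 + (0.39)·(-4.8) = -3.9720.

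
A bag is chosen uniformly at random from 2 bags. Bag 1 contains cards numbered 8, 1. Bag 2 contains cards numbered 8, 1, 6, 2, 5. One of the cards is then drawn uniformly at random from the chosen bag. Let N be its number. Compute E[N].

E[N | bag 1] = (8+1)/2 = 9/2.
E[N | bag 2] = (8+1+6+2+5)/5 = 22/5.
By the law of total expectation,
E[N] = (1/2)·(9/2) + (1/2)·(22/5) = 89/20.

89/20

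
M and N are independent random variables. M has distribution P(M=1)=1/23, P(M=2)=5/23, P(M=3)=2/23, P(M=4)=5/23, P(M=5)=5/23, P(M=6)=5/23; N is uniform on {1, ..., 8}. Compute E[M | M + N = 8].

4

P(M + N = 8) = 1/8.
Summing M·P(x,y) over outcomes with M + N = 8 gives 1/2.
E[M | M + N = 8] = (1/2) / (1/8) = 4.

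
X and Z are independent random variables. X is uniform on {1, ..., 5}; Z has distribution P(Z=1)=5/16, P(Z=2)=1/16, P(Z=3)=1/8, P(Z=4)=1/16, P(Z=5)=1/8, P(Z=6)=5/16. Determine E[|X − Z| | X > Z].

9/4

P(X > Z) = 7/20.
Summing |X−Z|·P(x,y) over outcomes with X > Z gives 63/80.
E[|X − Z| | X > Z] = (63/80) / (7/20) = 9/4.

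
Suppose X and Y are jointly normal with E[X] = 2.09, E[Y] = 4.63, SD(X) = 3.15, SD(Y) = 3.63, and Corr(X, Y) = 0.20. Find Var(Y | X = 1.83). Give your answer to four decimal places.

Var(Y | X=x) = (1 − ρ²)·σ_Y².
Var(Y | X=1.83) = (3.63)²·(1 − (0.20)²) = 13.1769·0.96 = 12.6498.

12.6498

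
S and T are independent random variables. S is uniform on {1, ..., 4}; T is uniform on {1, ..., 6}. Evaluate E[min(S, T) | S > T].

5/3

Outcomes with S > T: (2,1), (3,1), (3,2), (4,1), (4,2), (4,3), each with probability 1/24.
E[min(S, T) | S > T] = (1 + 1 + 2 + 1 + 2 + 3) / 6 = 5/3.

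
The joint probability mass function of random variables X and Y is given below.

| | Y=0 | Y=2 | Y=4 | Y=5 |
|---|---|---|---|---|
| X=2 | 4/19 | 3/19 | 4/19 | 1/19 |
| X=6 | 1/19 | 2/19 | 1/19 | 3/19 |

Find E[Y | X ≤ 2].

P(X ≤ 2) = 12/19.
Σ Y·P over the event = 0·(4/19) + 2·(3/19) + 4·(4/19) + 5·(1/19) = 27/19.
E[Y | X ≤ 2] = (27/19) / (12/19) = 9/4.

9/4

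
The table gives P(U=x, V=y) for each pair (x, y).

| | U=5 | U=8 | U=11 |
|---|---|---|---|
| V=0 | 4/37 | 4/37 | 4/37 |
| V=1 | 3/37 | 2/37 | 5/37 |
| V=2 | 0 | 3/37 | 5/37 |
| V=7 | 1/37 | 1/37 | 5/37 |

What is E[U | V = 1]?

P(V = 1) = 10/37.
Σ U·P over the event = 5·(3/37) + 8·(2/37) + 11·(5/37) = 86/37.
E[U | V = 1] = (86/37) / (10/37) = 43/5.

43/5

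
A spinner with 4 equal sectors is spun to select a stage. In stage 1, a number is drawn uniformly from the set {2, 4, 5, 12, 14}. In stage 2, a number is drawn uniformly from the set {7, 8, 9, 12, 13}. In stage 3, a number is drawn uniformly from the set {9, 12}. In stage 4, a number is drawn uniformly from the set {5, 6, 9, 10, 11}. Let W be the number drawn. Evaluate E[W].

E[W | stage 1] = (2+4+5+12+14)/5 = 37/5.
E[W | stage 2] = (7+8+9+12+13)/5 = 49/5.
E[W | stage 3] = (9+12)/2 = 21/2.
E[W | stage 4] = (5+6+9+10+11)/5 = 41/5.
E[W] = (1/4)·(37/5) + (1/4)·(49/5) + (1/4)·(21/2) + (1/4)·(41/5) = 359/40.

359/40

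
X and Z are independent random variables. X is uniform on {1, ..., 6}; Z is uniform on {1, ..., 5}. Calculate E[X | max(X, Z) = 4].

Outcomes with max(X, Z) = 4: (1,4), (2,4), (3,4), (4,1), (4,2), (4,3), (4,4), each with probability 1/30.
E[X | max(X, Z) = 4] = (1 + 2 + 3 + 4 + 4 + 4 + 4) / 7 = 22/7.

22/7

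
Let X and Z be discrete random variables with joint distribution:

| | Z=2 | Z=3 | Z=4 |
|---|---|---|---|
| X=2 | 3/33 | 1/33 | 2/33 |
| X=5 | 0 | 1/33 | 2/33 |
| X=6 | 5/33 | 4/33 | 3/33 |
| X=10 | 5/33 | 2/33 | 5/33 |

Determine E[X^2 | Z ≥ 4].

P(Z ≥ 4) = 4/11.
Σ X^2·P over the event = 4·(2/33) + 25·(2/33) + 36·(3/33) + 100·(5/33) = 222/11.
E[X^2 | Z ≥ 4] = (222/11) / (4/11) = 111/2.

111/2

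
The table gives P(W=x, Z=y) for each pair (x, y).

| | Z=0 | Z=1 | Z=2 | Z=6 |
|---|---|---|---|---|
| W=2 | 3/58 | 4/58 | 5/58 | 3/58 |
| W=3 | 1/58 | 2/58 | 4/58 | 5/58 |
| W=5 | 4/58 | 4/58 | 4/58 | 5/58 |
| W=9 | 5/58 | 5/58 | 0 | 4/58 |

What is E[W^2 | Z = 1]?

P(Z = 1) = 15/58.
Summing W^2·P(W=x,Z=y) over the conditioning event gives 539/58.
E[W^2 | Z = 1] = (539/58) / (15/58) = 539/15.

539/15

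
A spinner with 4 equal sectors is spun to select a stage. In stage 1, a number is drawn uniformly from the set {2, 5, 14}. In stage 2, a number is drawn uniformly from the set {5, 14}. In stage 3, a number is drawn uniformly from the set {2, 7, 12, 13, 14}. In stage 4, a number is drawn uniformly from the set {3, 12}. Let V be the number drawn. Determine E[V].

E[V | stage 1] = (2+5+14)/3 = 7.
E[V | stage 2] = (5+14)/2 = 19/2.
E[V | stage 3] = (2+7+12+13+14)/5 = 48/5.
E[V | stage 4] = (3+12)/2 = 15/2.
E[V] = (1/4)·(7) + (1/4)·(19/2) + (1/4)·(48/5) + (1/4)·(15/2) = 42/5.

42/5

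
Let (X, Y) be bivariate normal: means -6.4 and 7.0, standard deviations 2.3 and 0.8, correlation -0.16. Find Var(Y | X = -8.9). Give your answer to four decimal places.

Var(Y | X=x) = (1 − ρ²)·σ_Y².
Var(Y | X=-8.9) = (0.8)²·(1 − (-0.16)²) = 0.64·0.9744 = 0.6236.

0.6236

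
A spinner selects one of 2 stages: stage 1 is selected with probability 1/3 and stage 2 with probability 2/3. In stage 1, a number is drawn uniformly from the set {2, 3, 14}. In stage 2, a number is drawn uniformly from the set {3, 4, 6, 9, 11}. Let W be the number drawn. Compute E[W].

293/45

E[W | stage 1] = (2+3+14)/3 = 19/3.
E[W | stage 2] = (3+4+6+9+11)/5 = 33/5.
E[W] = (1/3)·(19/3) + (2/3)·(33/5) = 293/45.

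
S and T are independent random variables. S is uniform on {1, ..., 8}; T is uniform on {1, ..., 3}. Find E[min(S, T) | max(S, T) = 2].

P(max(S, T) = 2) = 1/8.
Summing min(S,T)·P(x,y) over outcomes with max(S, T) = 2 gives 1/6.
E[min(S, T) | max(S, T) = 2] = (1/6) / (1/8) = 4/3.

4/3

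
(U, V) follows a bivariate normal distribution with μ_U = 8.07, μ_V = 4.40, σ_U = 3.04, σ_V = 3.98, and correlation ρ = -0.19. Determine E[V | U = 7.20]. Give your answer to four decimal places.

The regression of V on U has slope ρ·σ_V/σ_U and passes through (μ_U, μ_V).
E[V | U=7.20] = 4.40 + (-0.19)·(3.98/3.04)·(7.20 − (8.07)) = 4.40 + (-0.24875)·(-0.87) = 4.6164.

4.6164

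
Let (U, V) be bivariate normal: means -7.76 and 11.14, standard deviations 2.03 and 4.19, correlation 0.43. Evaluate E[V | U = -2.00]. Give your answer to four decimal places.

16.2522

For a bivariate normal, E[V | U=x] = μ_V + ρ·(σ_V/σ_U)·(x − μ_U).
E[V | U=-2.00] = 11.14 + (0.43)·(4.19/2.03)·(-2.00 − (-7.76)) = 11.14 + (0.88754)·(5.76) = 16.2522.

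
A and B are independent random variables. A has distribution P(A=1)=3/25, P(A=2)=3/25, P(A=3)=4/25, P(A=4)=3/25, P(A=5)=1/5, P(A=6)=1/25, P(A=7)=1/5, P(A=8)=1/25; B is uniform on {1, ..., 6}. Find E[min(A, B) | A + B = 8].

52/21

P(A + B = 8) = 7/50.
Summing min(A,B)·P(x,y) over outcomes with A + B = 8 gives 26/75.
E[min(A, B) | A + B = 8] = (26/75) / (7/50) = 52/21.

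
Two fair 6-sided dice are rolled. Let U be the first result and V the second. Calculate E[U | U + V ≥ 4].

P(U + V ≥ 4) = 11/12.
Summing U·P(x,y) over outcomes with U + V ≥ 4 gives 61/18.
E[U | U + V ≥ 4] = (61/18) / (11/12) = 122/33.

122/33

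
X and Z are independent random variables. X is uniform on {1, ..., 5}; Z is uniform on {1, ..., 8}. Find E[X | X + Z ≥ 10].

Outcomes with X + Z ≥ 10: (2,8), (3,7), (3,8), (4,6), (4,7), (4,8), (5,5), (5,6), (5,7), (5,8), each with probability 1/40.
E[X | X + Z ≥ 10] = (2 + 3 + 3 + 4 + 4 + 4 + 5 + 5 + 5 + 5) / 10 = 4.

4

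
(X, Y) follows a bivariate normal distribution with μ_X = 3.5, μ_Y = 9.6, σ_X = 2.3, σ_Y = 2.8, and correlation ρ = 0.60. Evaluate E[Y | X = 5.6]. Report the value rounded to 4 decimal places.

11.1339

E[Y | X=x] = μ_Y + ρ(σ_Y/σ_X)(x − μ_X) for jointly normal variables.
E[Y | X=5.6] = 9.6 + (0.60)·(2.8/2.3)·(5.6 − (3.5)) = 9.6 + (0.73043)·(2.1) = 11.1339.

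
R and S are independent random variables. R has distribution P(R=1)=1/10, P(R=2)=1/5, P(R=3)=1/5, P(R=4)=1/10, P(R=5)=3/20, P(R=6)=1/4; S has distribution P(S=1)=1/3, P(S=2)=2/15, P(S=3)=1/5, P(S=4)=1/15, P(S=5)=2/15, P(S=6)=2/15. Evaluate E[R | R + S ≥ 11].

75/13

P(R + S ≥ 11) = 13/150.
Summing R·P(x,y) over outcomes with R + S ≥ 11 gives 1/2.
E[R | R + S ≥ 11] = (1/2) / (13/150) = 75/13.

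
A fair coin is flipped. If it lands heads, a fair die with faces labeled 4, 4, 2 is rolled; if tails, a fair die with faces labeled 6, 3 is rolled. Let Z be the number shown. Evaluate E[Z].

E[Z | heads] = (4+4+2)/3 = 10/3.
E[Z | tails] = (6+3)/2 = 9/2.
By the law of total expectation,
E[Z] = (1/2)·(10/3) + (1/2)·(9/2) = 47/12.

47/12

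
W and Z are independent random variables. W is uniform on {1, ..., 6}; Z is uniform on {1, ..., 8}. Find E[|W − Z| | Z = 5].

Outcomes with Z = 5: (1,5), (2,5), (3,5), (4,5), (5,5), (6,5), each with probability 1/48.
E[|W − Z| | Z = 5] = (4 + 3 + 2 + 1 + 0 + 1) / 6 = 11/6.

11/6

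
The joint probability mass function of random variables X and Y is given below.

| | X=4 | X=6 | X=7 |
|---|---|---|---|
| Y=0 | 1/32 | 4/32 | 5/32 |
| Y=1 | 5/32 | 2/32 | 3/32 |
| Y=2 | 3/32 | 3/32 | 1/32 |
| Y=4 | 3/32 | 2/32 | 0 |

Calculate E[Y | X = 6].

16/11

P(X = 6) = 11/32.
Σ Y·P over the event = 0·(4/32) + 1·(2/32) + 2·(3/32) + 4·(2/32) = 1/2.
E[Y | X = 6] = (1/2) / (11/32) = 16/11.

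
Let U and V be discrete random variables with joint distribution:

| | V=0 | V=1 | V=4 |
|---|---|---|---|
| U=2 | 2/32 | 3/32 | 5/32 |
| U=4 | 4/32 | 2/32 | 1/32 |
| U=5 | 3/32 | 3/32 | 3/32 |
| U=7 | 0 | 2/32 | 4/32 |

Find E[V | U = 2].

23/10

P(U = 2) = 5/16.
Σ V·P over the event = 0·(2/32) + 1·(3/32) + 4·(5/32) = 23/32.
E[V | U = 2] = (23/32) / (5/16) = 23/10.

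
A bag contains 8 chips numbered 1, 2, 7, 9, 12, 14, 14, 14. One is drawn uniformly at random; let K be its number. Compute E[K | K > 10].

27/2

P(K > 10) = 1/2.
Σ over the event: 12·1/8 + 14·3/8 = 27/4.
E[K | K > 10] = (27/4) / (1/2) = 27/2.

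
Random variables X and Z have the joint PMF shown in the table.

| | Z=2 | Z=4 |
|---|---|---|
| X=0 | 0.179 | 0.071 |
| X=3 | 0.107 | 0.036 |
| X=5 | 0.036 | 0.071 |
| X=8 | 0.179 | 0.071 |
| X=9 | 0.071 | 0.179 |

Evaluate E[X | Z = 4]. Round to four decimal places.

6.1729

P(Z = 4) = 0.428.
Summing X·P(X=x,Z=y) over the conditioning event gives 2.642.
E[X | Z = 4] = (2.642) / (0.428) = 6.1729.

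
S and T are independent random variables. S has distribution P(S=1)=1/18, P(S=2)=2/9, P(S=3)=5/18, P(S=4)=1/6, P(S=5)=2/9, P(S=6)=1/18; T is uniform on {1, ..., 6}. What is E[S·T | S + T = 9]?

248/13

P(S + T = 9) = 13/108.
Summing ST·P(x,y) over outcomes with S + T = 9 gives 62/27.
E[S·T | S + T = 9] = (62/27) / (13/108) = 248/13.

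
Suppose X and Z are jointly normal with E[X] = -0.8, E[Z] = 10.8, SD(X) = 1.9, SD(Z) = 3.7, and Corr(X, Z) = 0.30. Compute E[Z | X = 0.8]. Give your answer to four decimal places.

11.7347

E[Z | X=x] = μ_Z + ρ(σ_Z/σ_X)(x − μ_X) for jointly normal variables.
E[Z | X=0.8] = 10.8 + (0.30)·(3.7/1.9)·(0.8 − (-0.8)) = 10.8 + (0.58421)·(1.6) = 11.7347.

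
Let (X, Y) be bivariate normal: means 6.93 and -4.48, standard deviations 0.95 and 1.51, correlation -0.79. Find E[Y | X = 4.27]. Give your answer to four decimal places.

For a bivariate normal, E[Y | X=x] = μ_Y + ρ·(σ_Y/σ_X)·(x − μ_X).
E[Y | X=4.27] = -4.48 + (-0.79)·(1.51/0.95)·(4.27 − (6.93)) = -4.48 + (-1.25568)·(-2.66) = -1.1399.

-1.1399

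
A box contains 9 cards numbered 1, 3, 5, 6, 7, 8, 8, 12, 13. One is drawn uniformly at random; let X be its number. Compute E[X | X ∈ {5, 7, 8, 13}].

P(X ∈ {5, 7, 8, 13}) = 5/9.
Σ over the event: 5·1/9 + 7·1/9 + 8·2/9 + 13·1/9 = 41/9.
E[X | X ∈ {5, 7, 8, 13}] = (41/9) / (5/9) = 41/5.

41/5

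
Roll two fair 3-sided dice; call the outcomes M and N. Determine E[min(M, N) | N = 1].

Outcomes with N = 1: (1,1), (2,1), (3,1), each with probability 1/9.
E[min(M, N) | N = 1] = (1 + 1 + 1) / 3 = 1.

1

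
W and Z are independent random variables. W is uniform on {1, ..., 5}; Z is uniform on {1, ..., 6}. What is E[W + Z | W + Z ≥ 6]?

P(W + Z ≥ 6) = 2/3.
Summing (W+Z)·P(x,y) over outcomes with W + Z ≥ 6 gives 31/6.
E[W + Z | W + Z ≥ 6] = (31/6) / (2/3) = 31/4.

31/4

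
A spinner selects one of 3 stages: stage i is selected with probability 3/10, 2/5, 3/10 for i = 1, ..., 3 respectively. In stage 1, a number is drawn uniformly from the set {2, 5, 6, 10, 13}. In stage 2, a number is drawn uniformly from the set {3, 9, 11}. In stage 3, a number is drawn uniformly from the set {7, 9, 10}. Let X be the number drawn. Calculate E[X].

E[X | stage 1] = (2+5+6+10+13)/5 = 36/5.
E[X | stage 2] = (3+9+11)/3 = 23/3.
E[X | stage 3] = (7+9+10)/3 = 26/3.
E[X] = (3/10)·(36/5) + (2/5)·(23/3) + (3/10)·(26/3) = 587/75.

587/75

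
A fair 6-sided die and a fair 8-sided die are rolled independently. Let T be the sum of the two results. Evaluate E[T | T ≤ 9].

P(T ≤ 9) = 11/16.
Σ over the event: 2·1/48 + 3·1/24 + 4·1/16 + 5·1/12 + 6·5/48 + 7·1/8 + 8·1/8 + 9·1/8 = 107/24.
E[T | T ≤ 9] = (107/24) / (11/16) = 214/33.

214/33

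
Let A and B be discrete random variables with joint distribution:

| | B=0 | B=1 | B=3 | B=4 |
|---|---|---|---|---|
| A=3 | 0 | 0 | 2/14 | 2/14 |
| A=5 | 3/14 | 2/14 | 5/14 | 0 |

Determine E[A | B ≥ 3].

37/9

P(B ≥ 3) = 9/14.
Summing A·P(A=x,B=y) over the conditioning event gives 37/14.
E[A | B ≥ 3] = (37/14) / (9/14) = 37/9.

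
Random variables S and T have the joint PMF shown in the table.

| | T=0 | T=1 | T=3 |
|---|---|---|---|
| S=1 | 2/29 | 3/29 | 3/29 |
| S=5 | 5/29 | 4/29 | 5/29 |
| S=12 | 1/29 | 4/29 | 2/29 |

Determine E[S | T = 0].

P(T = 0) = 8/29.
Σ S·P over the event = 1·(2/29) + 5·(5/29) + 12·(1/29) = 39/29.
E[S | T = 0] = (39/29) / (8/29) = 39/8.

39/8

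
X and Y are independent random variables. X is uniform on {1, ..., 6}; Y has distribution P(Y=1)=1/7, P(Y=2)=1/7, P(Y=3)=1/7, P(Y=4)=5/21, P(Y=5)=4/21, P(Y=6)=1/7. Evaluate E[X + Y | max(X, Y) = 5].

P(max(X, Y) = 5) = 17/63.
Summing (X+Y)·P(x,y) over outcomes with max(X, Y) = 5 gives 134/63.
E[X + Y | max(X, Y) = 5] = (134/63) / (17/63) = 134/17.

134/17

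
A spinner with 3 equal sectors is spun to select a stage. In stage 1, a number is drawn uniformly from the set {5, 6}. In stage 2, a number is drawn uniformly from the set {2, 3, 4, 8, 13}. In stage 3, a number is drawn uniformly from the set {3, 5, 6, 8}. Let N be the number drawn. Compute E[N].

E[N | stage 1] = (5+6)/2 = 11/2.
E[N | stage 2] = (2+3+4+8+13)/5 = 6.
E[N | stage 3] = (3+5+6+8)/4 = 11/2.
By the law of total expectation,
E[N] = (1/3)·(11/2) + (1/3)·(6) + (1/3)·(11/2) = 17/3.

17/3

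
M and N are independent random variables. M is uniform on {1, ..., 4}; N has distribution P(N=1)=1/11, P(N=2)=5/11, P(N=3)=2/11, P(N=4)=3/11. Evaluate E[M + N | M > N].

P(M > N) = 15/44.
Summing (M+N)·P(x,y) over outcomes with M > N gives 81/44.
E[M + N | M > N] = (81/44) / (15/44) = 27/5.

27/5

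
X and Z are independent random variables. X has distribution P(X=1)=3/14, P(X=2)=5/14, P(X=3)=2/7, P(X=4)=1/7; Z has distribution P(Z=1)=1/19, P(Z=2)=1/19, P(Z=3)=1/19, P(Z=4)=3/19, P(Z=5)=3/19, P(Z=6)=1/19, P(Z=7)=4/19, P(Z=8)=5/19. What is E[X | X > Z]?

58/19

P(X > Z) = 1/14.
Summing X·P(x,y) over outcomes with X > Z gives 29/133.
E[X | X > Z] = (29/133) / (1/14) = 58/19.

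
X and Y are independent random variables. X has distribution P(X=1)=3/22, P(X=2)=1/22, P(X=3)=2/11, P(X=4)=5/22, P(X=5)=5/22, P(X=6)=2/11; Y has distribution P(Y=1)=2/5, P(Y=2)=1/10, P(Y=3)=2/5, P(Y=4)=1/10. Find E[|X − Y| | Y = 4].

P(Y = 4) = 1/10.
Summing |X−Y|·P(x,y) over outcomes with Y = 4 gives 7/55.
E[|X − Y| | Y = 4] = (7/55) / (1/10) = 14/11.

14/11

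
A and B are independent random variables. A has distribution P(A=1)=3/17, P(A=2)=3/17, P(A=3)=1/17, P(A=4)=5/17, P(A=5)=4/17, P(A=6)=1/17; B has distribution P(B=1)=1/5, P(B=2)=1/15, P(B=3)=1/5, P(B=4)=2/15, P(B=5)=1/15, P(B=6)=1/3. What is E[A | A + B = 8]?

P(A + B = 8) = 13/85.
Summing A·P(x,y) over outcomes with A + B = 8 gives 139/255.
E[A | A + B = 8] = (139/255) / (13/85) = 139/39.

139/39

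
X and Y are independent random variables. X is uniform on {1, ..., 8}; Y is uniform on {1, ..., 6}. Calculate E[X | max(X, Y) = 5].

Outcomes with max(X, Y) = 5: (1,5), (2,5), (3,5), (4,5), (5,1), (5,2), (5,3), (5,4), (5,5), each with probability 1/48.
E[X | max(X, Y) = 5] = (1 + 2 + 3 + 4 + 5 + 5 + 5 + 5 + 5) / 9 = 35/9.

35/9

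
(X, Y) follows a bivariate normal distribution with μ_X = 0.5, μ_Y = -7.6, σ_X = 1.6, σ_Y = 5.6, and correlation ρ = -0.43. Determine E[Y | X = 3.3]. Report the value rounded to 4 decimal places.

For a bivariate normal, E[Y | X=x] = μ_Y + ρ·(σ_Y/σ_X)·(x − μ_X).
E[Y | X=3.3] = -7.6 + (-0.43)·(5.6/1.6)·(3.3 − (0.5)) = -7.6 + (-1.505)·(2.8) = -11.8140.

-11.8140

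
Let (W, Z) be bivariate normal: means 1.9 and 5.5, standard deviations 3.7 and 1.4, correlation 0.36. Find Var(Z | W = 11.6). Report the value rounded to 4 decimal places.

Var(Z | W=x) = (1 − ρ²)·σ_Z².
Var(Z | W=11.6) = (1.4)²·(1 − (0.36)²) = 1.96·0.8704 = 1.7060.

1.7060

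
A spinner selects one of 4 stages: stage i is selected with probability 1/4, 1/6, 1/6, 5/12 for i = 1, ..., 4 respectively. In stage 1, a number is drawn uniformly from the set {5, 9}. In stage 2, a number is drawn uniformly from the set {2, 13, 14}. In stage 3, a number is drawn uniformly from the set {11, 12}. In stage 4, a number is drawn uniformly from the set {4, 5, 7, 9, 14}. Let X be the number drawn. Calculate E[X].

E[X | stage 1] = (5+9)/2 = 7.
E[X | stage 2] = (2+13+14)/3 = 29/3.
E[X | stage 3] = (11+12)/2 = 23/2.
E[X | stage 4] = (4+5+7+9+14)/5 = 39/5.
E[X] = (1/4)·(7) + (1/6)·(29/3) + (1/6)·(23/2) + (5/12)·(39/5) = 307/36.

307/36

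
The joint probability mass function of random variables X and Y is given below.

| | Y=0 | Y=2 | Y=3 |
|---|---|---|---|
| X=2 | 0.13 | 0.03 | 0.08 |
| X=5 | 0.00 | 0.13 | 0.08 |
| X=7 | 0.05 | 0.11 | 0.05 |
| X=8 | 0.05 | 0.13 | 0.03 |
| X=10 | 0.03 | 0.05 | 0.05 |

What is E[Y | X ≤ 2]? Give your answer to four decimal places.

P(X ≤ 2) = 0.24.
Σ Y·P over the event = 0·(0.13) + 2·(0.03) + 3·(0.08) = 0.30.
E[Y | X ≤ 2] = (0.30) / (0.24) = 1.2500.

1.2500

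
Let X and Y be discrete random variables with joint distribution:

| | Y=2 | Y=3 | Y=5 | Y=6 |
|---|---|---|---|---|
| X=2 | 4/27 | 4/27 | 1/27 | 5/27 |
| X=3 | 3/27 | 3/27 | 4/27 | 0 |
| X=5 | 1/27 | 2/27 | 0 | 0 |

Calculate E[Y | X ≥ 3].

43/13

P(X ≥ 3) = 13/27.
Σ Y·P over the event = 2·(3/27) + 3·(3/27) + 5·(4/27) + 2·(1/27) + 3·(2/27) = 43/27.
E[Y | X ≥ 3] = (43/27) / (13/27) = 43/13.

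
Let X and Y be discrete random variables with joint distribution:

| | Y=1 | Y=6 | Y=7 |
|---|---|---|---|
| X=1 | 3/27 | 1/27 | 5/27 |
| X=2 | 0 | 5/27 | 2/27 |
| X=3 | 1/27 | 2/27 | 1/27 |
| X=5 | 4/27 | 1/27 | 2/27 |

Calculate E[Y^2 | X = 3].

P(X = 3) = 4/27.
Σ Y^2·P over the event = 1·(1/27) + 36·(2/27) + 49·(1/27) = 122/27.
E[Y^2 | X = 3] = (122/27) / (4/27) = 61/2.

61/2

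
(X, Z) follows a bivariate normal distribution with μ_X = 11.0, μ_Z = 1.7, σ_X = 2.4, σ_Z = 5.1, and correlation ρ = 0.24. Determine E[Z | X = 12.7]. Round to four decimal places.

2.5670

For a bivariate normal, E[Z | X=x] = μ_Z + ρ·(σ_Z/σ_X)·(x − μ_X).
E[Z | X=12.7] = 1.7 + (0.24)·(5.1/2.4)·(12.7 − (11.0)) = 1.7 + (0.51)·(1.7) = 2.5670.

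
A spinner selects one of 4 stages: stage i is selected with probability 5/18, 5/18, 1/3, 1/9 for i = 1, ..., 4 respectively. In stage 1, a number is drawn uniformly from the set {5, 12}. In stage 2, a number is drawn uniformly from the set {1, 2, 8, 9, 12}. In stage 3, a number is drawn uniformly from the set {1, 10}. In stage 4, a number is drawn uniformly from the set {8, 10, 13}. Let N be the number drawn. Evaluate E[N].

E[N | stage 1] = (5+12)/2 = 17/2.
E[N | stage 2] = (1+2+8+9+12)/5 = 32/5.
E[N | stage 3] = (1+10)/2 = 11/2.
E[N | stage 4] = (8+10+13)/3 = 31/3.
By the law of total expectation,
E[N] = (5/18)·(17/2) + (5/18)·(32/5) + (1/3)·(11/2) + (1/9)·(31/3) = 769/108.

769/108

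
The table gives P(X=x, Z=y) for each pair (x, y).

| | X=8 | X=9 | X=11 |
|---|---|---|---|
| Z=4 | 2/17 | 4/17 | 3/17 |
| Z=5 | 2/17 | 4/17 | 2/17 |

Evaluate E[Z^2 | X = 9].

P(X = 9) = 8/17.
Σ Z^2·P over the event = 16·(4/17) + 25·(4/17) = 164/17.
E[Z^2 | X = 9] = (164/17) / (8/17) = 41/2.

41/2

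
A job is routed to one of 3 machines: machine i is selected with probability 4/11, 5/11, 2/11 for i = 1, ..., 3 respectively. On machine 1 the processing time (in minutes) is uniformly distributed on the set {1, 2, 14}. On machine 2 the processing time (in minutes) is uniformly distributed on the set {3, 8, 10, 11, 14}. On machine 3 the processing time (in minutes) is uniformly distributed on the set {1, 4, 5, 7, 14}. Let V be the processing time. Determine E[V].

1216/165

E[V | machine 1] = (1+2+14)/3 = 17/3.
E[V | machine 2] = (3+8+10+11+14)/5 = 46/5.
E[V | machine 3] = (1+4+5+7+14)/5 = 31/5.
By the law of total expectation,
E[V] = (4/11)·(17/3) + (5/11)·(46/5) + (2/11)·(31/5) = 1216/165.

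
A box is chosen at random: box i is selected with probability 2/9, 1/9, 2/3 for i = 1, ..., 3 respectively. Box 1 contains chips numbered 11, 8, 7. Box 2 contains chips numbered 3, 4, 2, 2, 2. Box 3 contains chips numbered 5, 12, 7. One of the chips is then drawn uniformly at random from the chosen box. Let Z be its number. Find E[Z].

E[Z | box 1] = (11+8+7)/3 = 26/3.
E[Z | box 2] = (3+4+2+2+2)/5 = 13/5.
E[Z | box 3] = (5+12+7)/3 = 8.
By the law of total expectation,
E[Z] = (2/9)·(26/3) + (1/9)·(13/5) + (2/3)·(8) = 1019/135.

1019/135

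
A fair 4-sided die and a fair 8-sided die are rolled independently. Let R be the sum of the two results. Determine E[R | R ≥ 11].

P(R ≥ 11) = 3/32.
Σ over the event: 11·1/16 + 12·1/32 = 17/16.
E[R | R ≥ 11] = (17/16) / (3/32) = 34/3.

34/3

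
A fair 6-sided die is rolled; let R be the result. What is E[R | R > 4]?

Given R > 4, R is equally likely to be any of {5, 6}.
E[R | R > 4] = (5 + 6) / 2 = 11/2.

11/2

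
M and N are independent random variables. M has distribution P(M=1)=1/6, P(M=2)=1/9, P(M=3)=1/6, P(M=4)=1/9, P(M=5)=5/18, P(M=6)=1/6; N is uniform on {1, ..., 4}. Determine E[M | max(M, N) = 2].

11/7

P(max(M, N) = 2) = 7/72.
Summing M·P(x,y) over outcomes with max(M, N) = 2 gives 11/72.
E[M | max(M, N) = 2] = (11/72) / (7/72) = 11/7.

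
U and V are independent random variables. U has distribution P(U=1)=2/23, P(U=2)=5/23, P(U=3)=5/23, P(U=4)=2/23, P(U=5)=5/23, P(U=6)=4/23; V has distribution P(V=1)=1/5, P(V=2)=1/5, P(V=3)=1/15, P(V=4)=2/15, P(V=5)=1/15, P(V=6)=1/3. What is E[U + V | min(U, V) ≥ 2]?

173/21

P(min(U, V) ≥ 2) = 84/115.
Summing (U+V)·P(x,y) over outcomes with min(U, V) ≥ 2 gives 692/115.
E[U + V | min(U, V) ≥ 2] = (692/115) / (84/115) = 173/21.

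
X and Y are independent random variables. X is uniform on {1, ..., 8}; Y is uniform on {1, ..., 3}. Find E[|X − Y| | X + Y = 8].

4

Outcomes with X + Y = 8: (5,3), (6,2), (7,1), each with probability 1/24.
E[|X − Y| | X + Y = 8] = (2 + 4 + 6) / 3 = 4.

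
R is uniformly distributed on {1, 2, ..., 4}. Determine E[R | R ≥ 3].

7/2

Given R ≥ 3, R is equally likely to be any of {3, 4}.
E[R | R ≥ 3] = (3 + 4) / 2 = 7/2.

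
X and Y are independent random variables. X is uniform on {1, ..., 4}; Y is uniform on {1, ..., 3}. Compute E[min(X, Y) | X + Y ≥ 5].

Outcomes with X + Y ≥ 5: (2,3), (3,2), (3,3), (4,1), (4,2), (4,3), each with probability 1/12.
E[min(X, Y) | X + Y ≥ 5] = (2 + 2 + 3 + 1 + 2 + 3) / 6 = 13/6.

13/6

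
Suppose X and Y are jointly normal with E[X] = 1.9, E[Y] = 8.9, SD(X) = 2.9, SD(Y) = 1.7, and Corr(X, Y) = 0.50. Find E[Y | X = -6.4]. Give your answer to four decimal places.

The regression of Y on X has slope ρ·σ_Y/σ_X and passes through (μ_X, μ_Y).
E[Y | X=-6.4] = 8.9 + (0.50)·(1.7/2.9)·(-6.4 − (1.9)) = 8.9 + (0.293103)·(-8.3) = 6.4672.

6.4672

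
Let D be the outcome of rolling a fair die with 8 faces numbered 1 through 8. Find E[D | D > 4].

Given D > 4, D is equally likely to be any of {5, 6, 7, 8}.
E[D | D > 4] = (5 + 6 + 7 + 8) / 4 = 13/2.

13/2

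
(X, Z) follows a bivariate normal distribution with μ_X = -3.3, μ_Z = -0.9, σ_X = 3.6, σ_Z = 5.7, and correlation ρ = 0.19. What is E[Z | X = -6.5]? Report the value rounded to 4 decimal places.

-1.8627

E[Z | X=x] = μ_Z + ρ(σ_Z/σ_X)(x − μ_X) for jointly normal variables.
E[Z | X=-6.5] = -0.9 + (0.19)·(5.7/3.6)·(-6.5 − (-3.3)) = -0.9 + (0.30083)·(-3.2) = -1.8627.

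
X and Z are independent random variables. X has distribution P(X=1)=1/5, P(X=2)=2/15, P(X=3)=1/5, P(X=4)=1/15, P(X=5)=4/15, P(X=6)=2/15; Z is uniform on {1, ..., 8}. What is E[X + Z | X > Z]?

261/37

P(X > Z) = 37/120.
Summing (X+Z)·P(x,y) over outcomes with X > Z gives 87/40.
E[X + Z | X > Z] = (87/40) / (37/120) = 261/37.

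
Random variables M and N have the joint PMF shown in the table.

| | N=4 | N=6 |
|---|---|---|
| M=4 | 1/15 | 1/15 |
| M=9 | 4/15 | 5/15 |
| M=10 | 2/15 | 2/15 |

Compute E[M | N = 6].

P(N = 6) = 8/15.
Summing M·P(M=x,N=y) over the conditioning event gives 23/5.
E[M | N = 6] = (23/5) / (8/15) = 69/8.

69/8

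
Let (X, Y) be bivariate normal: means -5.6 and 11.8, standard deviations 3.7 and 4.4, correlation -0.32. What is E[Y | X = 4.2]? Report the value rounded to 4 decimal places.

8.0707

The regression of Y on X has slope ρ·σ_Y/σ_X and passes through (μ_X, μ_Y).
E[Y | X=4.2] = 11.8 + (-0.32)·(4.4/3.7)·(4.2 − (-5.6)) = 11.8 + (-0.38054)·(9.8) = 8.0707.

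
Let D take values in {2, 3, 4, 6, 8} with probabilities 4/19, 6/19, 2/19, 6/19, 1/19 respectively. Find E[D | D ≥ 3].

P(D ≥ 3) = 15/19.
Σ over the event: 3·6/19 + 4·2/19 + 6·6/19 + 8·1/19 = 70/19.
E[D | D ≥ 3] = (70/19) / (15/19) = 14/3.

14/3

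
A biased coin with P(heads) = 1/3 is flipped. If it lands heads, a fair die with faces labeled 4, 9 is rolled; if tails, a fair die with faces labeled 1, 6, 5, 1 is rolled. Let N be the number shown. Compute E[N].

13/3

E[N | heads] = (4+9)/2 = 13/2.
E[N | tails] = (1+6+5+1)/4 = 13/4.
E[N] = (1/3)·(13/2) + (2/3)·(13/4) = 13/3.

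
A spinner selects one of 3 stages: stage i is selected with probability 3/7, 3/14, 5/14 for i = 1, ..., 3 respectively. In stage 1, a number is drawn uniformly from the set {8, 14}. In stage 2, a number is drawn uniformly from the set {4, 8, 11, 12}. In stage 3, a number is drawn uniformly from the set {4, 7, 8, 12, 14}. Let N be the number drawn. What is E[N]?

E[N | stage 1] = (8+14)/2 = 11.
E[N | stage 2] = (4+8+11+12)/4 = 35/4.
E[N | stage 3] = (4+7+8+12+14)/5 = 9.
By the law of total expectation,
E[N] = (3/7)·(11) + (3/14)·(35/4) + (5/14)·(9) = 549/56.

549/56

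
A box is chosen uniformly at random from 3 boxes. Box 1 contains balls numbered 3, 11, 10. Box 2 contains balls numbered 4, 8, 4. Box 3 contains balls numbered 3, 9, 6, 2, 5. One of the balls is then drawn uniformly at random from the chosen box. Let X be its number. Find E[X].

55/9

E[X | box 1] = (3+11+10)/3 = 8.
E[X | box 2] = (4+8+4)/3 = 16/3.
E[X | box 3] = (3+9+6+2+5)/5 = 5.
E[X] = (1/3)·(8) + (1/3)·(16/3) + (1/3)·(5) = 55/9.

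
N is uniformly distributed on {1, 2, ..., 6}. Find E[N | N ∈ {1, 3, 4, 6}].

7/2

P(N ∈ {1, 3, 4, 6}) = 2/3.
Σ over the event: 1·1/6 + 3·1/6 + 4·1/6 + 6·1/6 = 7/3.
E[N | N ∈ {1, 3, 4, 6}] = (7/3) / (2/3) = 7/2.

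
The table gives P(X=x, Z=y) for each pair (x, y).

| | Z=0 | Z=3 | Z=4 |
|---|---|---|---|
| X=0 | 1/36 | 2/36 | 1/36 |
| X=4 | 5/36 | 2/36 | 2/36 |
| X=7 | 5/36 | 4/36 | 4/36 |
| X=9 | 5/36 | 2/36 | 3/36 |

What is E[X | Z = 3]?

P(Z = 3) = 5/18.
Σ X·P over the event = 0·(2/36) + 4·(2/36) + 7·(4/36) + 9·(2/36) = 3/2.
E[X | Z = 3] = (3/2) / (5/18) = 27/5.

27/5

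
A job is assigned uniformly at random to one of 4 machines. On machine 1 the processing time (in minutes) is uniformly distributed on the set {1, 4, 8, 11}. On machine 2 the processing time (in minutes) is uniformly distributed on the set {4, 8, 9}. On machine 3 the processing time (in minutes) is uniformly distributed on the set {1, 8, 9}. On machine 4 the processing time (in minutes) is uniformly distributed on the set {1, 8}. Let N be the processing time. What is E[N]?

E[N | machine 1] = (1+4+8+11)/4 = 6.
E[N | machine 2] = (4+8+9)/3 = 7.
E[N | machine 3] = (1+8+9)/3 = 6.
E[N | machine 4] = (1+8)/2 = 9/2.
E[N] = (1/4)·(6) + (1/4)·(7) + (1/4)·(6) + (1/4)·(9/2) = 47/8.

47/8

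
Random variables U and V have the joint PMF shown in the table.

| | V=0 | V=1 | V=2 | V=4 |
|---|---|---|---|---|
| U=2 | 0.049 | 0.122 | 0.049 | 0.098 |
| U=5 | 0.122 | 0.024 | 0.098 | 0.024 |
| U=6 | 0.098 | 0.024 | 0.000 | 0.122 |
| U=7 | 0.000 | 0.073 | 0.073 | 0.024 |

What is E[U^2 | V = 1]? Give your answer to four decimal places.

P(V = 1) = 0.243.
Summing U^2·P(U=x,V=y) over the conditioning event gives 5.529.
E[U^2 | V = 1] = (5.529) / (0.243) = 22.7531.

22.7531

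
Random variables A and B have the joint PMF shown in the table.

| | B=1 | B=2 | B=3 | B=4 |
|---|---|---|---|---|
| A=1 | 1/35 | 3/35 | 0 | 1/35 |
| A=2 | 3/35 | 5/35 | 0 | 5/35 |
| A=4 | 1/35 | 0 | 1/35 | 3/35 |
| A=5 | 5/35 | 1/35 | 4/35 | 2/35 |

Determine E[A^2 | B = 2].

P(B = 2) = 9/35.
Σ A^2·P over the event = 1·(3/35) + 4·(5/35) + 25·(1/35) = 48/35.
E[A^2 | B = 2] = (48/35) / (9/35) = 16/3.

16/3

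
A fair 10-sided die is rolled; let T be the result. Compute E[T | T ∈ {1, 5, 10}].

16/3

P(T ∈ {1, 5, 10}) = 3/10.
Σ over the event: 1·1/10 + 5·1/10 + 10·1/10 = 8/5.
E[T | T ∈ {1, 5, 10}] = (8/5) / (3/10) = 16/3.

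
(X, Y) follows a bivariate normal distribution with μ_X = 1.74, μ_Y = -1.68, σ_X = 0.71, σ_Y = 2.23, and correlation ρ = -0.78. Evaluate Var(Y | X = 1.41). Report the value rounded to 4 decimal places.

For a bivariate normal, Var(Y | X=x) = σ_Y²(1 − ρ²).
Var(Y | X=1.41) = (2.23)²·(1 − (-0.78)²) = 4.9729·0.3916 = 1.9474.

1.9474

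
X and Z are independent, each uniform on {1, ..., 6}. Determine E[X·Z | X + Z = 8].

Outcomes with X + Z = 8: (2,6), (3,5), (4,4), (5,3), (6,2), each with probability 1/36.
E[X·Z | X + Z = 8] = (12 + 15 + 16 + 15 + 12) / 5 = 14.

14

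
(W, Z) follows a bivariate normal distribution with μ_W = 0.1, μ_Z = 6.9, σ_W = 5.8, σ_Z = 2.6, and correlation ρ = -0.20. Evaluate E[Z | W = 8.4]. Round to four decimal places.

For a bivariate normal, E[Z | W=x] = μ_Z + ρ·(σ_Z/σ_W)·(x − μ_W).
E[Z | W=8.4] = 6.9 + (-0.20)·(2.6/5.8)·(8.4 − (0.1)) = 6.9 + (-0.089655)·(8.3) = 6.1559.

6.1559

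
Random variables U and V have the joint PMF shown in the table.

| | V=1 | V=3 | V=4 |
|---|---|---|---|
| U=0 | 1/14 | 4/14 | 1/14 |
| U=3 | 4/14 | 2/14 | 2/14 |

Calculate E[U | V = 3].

P(V = 3) = 3/7.
Σ U·P over the event = 0·(4/14) + 3·(2/14) = 3/7.
E[U | V = 3] = (3/7) / (3/7) = 1.

1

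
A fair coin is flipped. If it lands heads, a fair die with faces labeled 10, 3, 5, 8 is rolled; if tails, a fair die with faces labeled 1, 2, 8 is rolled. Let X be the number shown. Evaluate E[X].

61/12

E[X | heads] = (10+3+5+8)/4 = 13/2.
E[X | tails] = (1+2+8)/3 = 11/3.
E[X] = (1/2)·(13/2) + (1/2)·(11/3) = 61/12.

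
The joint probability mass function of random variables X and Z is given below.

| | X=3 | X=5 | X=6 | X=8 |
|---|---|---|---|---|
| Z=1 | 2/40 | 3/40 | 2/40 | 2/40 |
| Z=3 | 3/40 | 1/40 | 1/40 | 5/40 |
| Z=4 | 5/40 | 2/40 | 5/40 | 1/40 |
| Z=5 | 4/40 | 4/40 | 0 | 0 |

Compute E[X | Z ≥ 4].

95/21

P(Z ≥ 4) = 21/40.
Σ X·P over the event = 3·(5/40) + 3·(4/40) + 5·(2/40) + 5·(4/40) + 6·(5/40) + 8·(1/40) = 19/8.
E[X | Z ≥ 4] = (19/8) / (21/40) = 95/21.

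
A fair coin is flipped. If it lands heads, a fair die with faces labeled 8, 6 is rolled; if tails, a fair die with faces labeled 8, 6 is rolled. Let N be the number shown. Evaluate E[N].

7

E[N | heads] = (8+6)/2 = 7.
E[N | tails] = (8+6)/2 = 7.
By the law of total expectation,
E[N] = (1/2)·(7) + (1/2)·(7) = 7.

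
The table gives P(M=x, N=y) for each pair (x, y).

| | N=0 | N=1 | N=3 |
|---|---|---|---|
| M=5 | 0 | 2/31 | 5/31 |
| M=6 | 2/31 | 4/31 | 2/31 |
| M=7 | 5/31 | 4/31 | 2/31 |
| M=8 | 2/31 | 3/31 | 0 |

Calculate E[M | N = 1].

86/13

P(N = 1) = 13/31.
Σ M·P over the event = 5·(2/31) + 6·(4/31) + 7·(4/31) + 8·(3/31) = 86/31.
E[M | N = 1] = (86/31) / (13/31) = 86/13.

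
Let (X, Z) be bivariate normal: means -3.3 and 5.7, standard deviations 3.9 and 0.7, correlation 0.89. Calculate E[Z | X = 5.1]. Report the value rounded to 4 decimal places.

7.0418

The regression of Z on X has slope ρ·σ_Z/σ_X and passes through (μ_X, μ_Z).
E[Z | X=5.1] = 5.7 + (0.89)·(0.7/3.9)·(5.1 − (-3.3)) = 5.7 + (0.15974)·(8.4) = 7.0418.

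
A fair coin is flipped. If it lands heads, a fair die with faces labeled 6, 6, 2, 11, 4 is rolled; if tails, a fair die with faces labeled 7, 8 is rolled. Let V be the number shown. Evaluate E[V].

133/20

E[V | heads] = (6+6+2+11+4)/5 = 29/5.
E[V | tails] = (7+8)/2 = 15/2.
E[V] = (1/2)·(29/5) + (1/2)·(15/2) = 133/20.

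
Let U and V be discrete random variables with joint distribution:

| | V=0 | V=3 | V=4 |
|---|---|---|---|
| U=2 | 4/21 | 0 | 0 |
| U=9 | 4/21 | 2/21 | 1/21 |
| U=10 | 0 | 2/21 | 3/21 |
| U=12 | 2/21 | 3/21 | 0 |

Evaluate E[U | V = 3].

74/7

P(V = 3) = 1/3.
Σ U·P over the event = 9·(2/21) + 10·(2/21) + 12·(3/21) = 74/21.
E[U | V = 3] = (74/21) / (1/3) = 74/7.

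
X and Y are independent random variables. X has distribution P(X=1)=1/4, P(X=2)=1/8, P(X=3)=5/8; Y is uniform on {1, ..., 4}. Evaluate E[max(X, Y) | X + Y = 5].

13/4

P(X + Y = 5) = 1/4.
Summing max(X,Y)·P(x,y) over outcomes with X + Y = 5 gives 13/16.
E[max(X, Y) | X + Y = 5] = (13/16) / (1/4) = 13/4.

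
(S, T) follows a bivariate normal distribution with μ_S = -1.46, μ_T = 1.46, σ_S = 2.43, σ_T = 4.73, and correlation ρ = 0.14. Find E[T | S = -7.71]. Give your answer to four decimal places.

The regression of T on S has slope ρ·σ_T/σ_S and passes through (μ_S, μ_T).
E[T | S=-7.71] = 1.46 + (0.14)·(4.73/2.43)·(-7.71 − (-1.46)) = 1.46 + (0.27251)·(-6.25) = -0.2432.

-0.2432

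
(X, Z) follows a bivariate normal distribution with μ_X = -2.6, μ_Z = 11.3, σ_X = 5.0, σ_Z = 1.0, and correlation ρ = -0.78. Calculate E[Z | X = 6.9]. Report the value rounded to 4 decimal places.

9.8180

E[Z | X=x] = μ_Z + ρ(σ_Z/σ_X)(x − μ_X) for jointly normal variables.
E[Z | X=6.9] = 11.3 + (-0.78)·(1.0/5.0)·(6.9 − (-2.6)) = 11.3 + (-0.156)·(9.5) = 9.8180.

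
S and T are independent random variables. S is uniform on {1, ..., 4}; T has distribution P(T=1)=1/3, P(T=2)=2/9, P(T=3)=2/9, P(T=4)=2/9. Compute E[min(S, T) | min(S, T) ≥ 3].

P(min(S, T) ≥ 3) = 2/9.
Summing min(S,T)·P(x,y) over outcomes with min(S, T) ≥ 3 gives 13/18.
E[min(S, T) | min(S, T) ≥ 3] = (13/18) / (2/9) = 13/4.

13/4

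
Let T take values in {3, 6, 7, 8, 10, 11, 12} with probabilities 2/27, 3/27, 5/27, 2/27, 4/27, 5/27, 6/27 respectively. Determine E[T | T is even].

146/15

P(T is even) = 5/9.
Σ over the event: 6·1/9 + 8·2/27 + 10·4/27 + 12·2/9 = 146/27.
E[T | T is even] = (146/27) / (5/9) = 146/15.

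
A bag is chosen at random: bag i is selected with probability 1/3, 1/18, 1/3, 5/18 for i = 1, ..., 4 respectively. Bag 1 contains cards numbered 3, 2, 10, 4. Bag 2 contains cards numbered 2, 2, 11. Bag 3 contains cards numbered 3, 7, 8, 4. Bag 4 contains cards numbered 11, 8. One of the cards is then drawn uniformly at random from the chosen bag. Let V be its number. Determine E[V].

E[V | bag 1] = (3+2+10+4)/4 = 19/4.
E[V | bag 2] = (2+2+11)/3 = 5.
E[V | bag 3] = (3+7+8+4)/4 = 11/2.
E[V | bag 4] = (11+8)/2 = 19/2.
By the law of total expectation,
E[V] = (1/3)·(19/4) + (1/18)·(5) + (1/3)·(11/2) + (5/18)·(19/2) = 19/3.

19/3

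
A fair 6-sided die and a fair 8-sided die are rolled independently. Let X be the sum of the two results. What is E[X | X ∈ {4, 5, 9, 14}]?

50/7

P(X ∈ {4, 5, 9, 14}) = 7/24.
Σ over the event: 4·1/16 + 5·1/12 + 9·1/8 + 14·1/48 = 25/12.
E[X | X ∈ {4, 5, 9, 14}] = (25/12) / (7/24) = 50/7.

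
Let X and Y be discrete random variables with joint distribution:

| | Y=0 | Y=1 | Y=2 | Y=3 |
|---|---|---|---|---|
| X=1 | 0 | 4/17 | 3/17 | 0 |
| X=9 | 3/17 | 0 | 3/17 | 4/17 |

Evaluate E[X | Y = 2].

5

P(Y = 2) = 6/17.
Σ X·P over the event = 1·(3/17) + 9·(3/17) = 30/17.
E[X | Y = 2] = (30/17) / (6/17) = 5.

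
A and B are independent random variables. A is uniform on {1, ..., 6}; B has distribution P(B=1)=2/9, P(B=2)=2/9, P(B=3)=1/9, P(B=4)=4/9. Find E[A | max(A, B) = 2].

5/3

P(max(A, B) = 2) = 1/9.
Summing A·P(x,y) over outcomes with max(A, B) = 2 gives 5/27.
E[A | max(A, B) = 2] = (5/27) / (1/9) = 5/3.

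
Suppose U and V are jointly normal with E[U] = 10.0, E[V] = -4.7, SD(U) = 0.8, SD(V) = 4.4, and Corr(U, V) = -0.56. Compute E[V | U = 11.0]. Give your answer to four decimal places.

-7.7800

E[V | U=x] = μ_V + ρ(σ_V/σ_U)(x − μ_U) for jointly normal variables.
E[V | U=11.0] = -4.7 + (-0.56)·(4.4/0.8)·(11.0 − (10.0)) = -4.7 + (-3.08)·(1) = -7.7800.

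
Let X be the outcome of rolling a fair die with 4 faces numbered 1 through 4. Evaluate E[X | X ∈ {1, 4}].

P(X ∈ {1, 4}) = 1/2.
Σ over the event: 1·1/4 + 4·1/4 = 5/4.
E[X | X ∈ {1, 4}] = (5/4) / (1/2) = 5/2.

5/2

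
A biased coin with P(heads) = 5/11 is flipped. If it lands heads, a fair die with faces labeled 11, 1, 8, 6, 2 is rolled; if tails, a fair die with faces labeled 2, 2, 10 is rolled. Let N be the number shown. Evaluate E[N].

56/11

E[N | heads] = (11+1+8+6+2)/5 = 28/5.
E[N | tails] = (2+2+10)/3 = 14/3.
By the law of total expectation,
E[N] = (5/11)·(28/5) + (6/11)·(14/3) = 56/11.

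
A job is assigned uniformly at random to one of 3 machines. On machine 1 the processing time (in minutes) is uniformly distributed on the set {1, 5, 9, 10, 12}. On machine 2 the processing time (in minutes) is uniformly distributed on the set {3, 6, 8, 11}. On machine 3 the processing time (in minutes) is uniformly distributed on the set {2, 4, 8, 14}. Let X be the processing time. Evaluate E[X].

107/15

E[X | machine 1] = (1+5+9+10+12)/5 = 37/5.
E[X | machine 2] = (3+6+8+11)/4 = 7.
E[X | machine 3] = (2+4+8+14)/4 = 7.
By the law of total expectation,
E[X] = (1/3)·(37/5) + (1/3)·(7) + (1/3)·(7) = 107/15.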